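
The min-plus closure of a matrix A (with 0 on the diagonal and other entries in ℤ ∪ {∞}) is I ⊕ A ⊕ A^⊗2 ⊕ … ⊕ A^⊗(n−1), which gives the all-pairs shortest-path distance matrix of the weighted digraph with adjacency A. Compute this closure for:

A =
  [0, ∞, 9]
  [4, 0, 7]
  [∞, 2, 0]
Closure =
  [0, 11, 9]
  [4, 0, 7]
  [6, 2, 0]

This is the Floyd-Warshall all-pairs shortest-path computation. For each intermediate vertex k = 0, 1, …, 2, update dist[i][j] ← min(dist[i][j], dist[i][k] + dist[k][j]). The final matrix gives, for each (i, j), the minimum total weight of any directed path from i to j (possibly empty when i = j).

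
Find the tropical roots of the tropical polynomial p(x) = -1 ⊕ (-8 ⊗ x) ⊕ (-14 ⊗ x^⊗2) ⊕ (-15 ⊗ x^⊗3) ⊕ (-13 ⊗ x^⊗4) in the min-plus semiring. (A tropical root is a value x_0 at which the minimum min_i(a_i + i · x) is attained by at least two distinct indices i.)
Roots: {-2, 1, 6, 7}

Each tropical root is a break point of the lower envelope of the lines y = a_i + i · x (there are 5 lines, with slopes 0, 1, ..., 4). Only the lines that attain the minimum somewhere contribute to roots; other lines are dominated. Here the surviving (envelope) indices are i = 4, i = 3, i = 2, i = 1, i = 0.
Intersections between consecutive envelope lines give the roots: for adjacent envelope indices i < j the intersection is x = (a_i − a_j) / (j − i). Reading off the sorted break points: {-2, 1, 6, 7}.
Verification: at each break x_0, at least two indices attain the minimum of min_i(a_i + i · x_0).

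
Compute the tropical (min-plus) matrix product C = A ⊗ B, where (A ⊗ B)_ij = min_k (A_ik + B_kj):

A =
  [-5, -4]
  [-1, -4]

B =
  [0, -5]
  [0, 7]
A ⊗ B =
  [-5, -10]
  [-4, -6]

Apply the min-plus product entry-by-entry:
  C[0][0] = min over k of (A[0][0] + B[0][0] = -5 + 0 = -5, A[0][1] + B[1][0] = -4 + 0 = -4) = -5 (attained at k = 0)
  C[0][1] = min over k of (A[0][0] + B[0][1] = -5 + -5 = -10, A[0][1] + B[1][1] = -4 + 7 = 3) = -10 (attained at k = 0)
  C[1][0] = min over k of (A[1][0] + B[0][0] = -1 + 0 = -1, A[1][1] + B[1][0] = -4 + 0 = -4) = -4 (attained at k = 1)
  C[1][1] = min over k of (A[1][0] + B[0][1] = -1 + -5 = -6, A[1][1] + B[1][1] = -4 + 7 = 3) = -6 (attained at k = 0)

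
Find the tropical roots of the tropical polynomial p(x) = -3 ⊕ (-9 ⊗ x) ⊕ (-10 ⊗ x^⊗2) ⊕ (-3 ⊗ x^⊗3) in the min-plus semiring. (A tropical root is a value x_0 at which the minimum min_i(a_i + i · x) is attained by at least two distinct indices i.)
Roots: {-7, 1, 6}

Each tropical root is a break point of the lower envelope of the lines y = a_i + i · x (there are 4 lines, with slopes 0, 1, ..., 3). Only the lines that attain the minimum somewhere contribute to roots; other lines are dominated. Here the surviving (envelope) indices are i = 3, i = 2, i = 1, i = 0.
Intersections between consecutive envelope lines give the roots: for adjacent envelope indices i < j the intersection is x = (a_i − a_j) / (j − i). Reading off the sorted break points: {-7, 1, 6}.
Verification: at each break x_0, at least two indices attain the minimum of min_i(a_i + i · x_0).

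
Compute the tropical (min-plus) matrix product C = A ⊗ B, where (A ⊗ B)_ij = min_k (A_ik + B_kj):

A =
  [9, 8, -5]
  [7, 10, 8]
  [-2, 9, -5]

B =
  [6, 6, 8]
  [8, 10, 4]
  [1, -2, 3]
A ⊗ B =
  [-4, -7, -2]
  [9, 6, 11]
  [-4, -7, -2]

Apply the min-plus product entry-by-entry:
  C[0][0] = min over k of (A[0][0] + B[0][0] = 9 + 6 = 15, A[0][1] + B[1][0] = 8 + 8 = 16, A[0][2] + B[2][0] = -5 + 1 = -4) = -4 (attained at k = 2)
  C[0][1] = min over k of (A[0][0] + B[0][1] = 9 + 6 = 15, A[0][1] + B[1][1] = 8 + 10 = 18, A[0][2] + B[2][1] = -5 + -2 = -7) = -7 (attained at k = 2)
  C[0][2] = min over k of (A[0][0] + B[0][2] = 9 + 8 = 17, A[0][1] + B[1][2] = 8 + 4 = 12, A[0][2] + B[2][2] = -5 + 3 = -2) = -2 (attained at k = 2)
  C[1][0] = min over k of (A[1][0] + B[0][0] = 7 + 6 = 13, A[1][1] + B[1][0] = 10 + 8 = 18, A[1][2] + B[2][0] = 8 + 1 = 9) = 9 (attained at k = 2)
  C[1][1] = min over k of (A[1][0] + B[0][1] = 7 + 6 = 13, A[1][1] + B[1][1] = 10 + 10 = 20, A[1][2] + B[2][1] = 8 + -2 = 6) = 6 (attained at k = 2)
  C[1][2] = min over k of (A[1][0] + B[0][2] = 7 + 8 = 15, A[1][1] + B[1][2] = 10 + 4 = 14, A[1][2] + B[2][2] = 8 + 3 = 11) = 11 (attained at k = 2)
  C[2][0] = min over k of (A[2][0] + B[0][0] = -2 + 6 = 4, A[2][1] + B[1][0] = 9 + 8 = 17, A[2][2] + B[2][0] = -5 + 1 = -4) = -4 (attained at k = 2)
  C[2][1] = min over k of (A[2][0] + B[0][1] = -2 + 6 = 4, A[2][1] + B[1][1] = 9 + 10 = 19, A[2][2] + B[2][1] = -5 + -2 = -7) = -7 (attained at k = 2)
  C[2][2] = min over k of (A[2][0] + B[0][2] = -2 + 8 = 6, A[2][1] + B[1][2] = 9 + 4 = 13, A[2][2] + B[2][2] = -5 + 3 = -2) = -2 (attained at k = 2)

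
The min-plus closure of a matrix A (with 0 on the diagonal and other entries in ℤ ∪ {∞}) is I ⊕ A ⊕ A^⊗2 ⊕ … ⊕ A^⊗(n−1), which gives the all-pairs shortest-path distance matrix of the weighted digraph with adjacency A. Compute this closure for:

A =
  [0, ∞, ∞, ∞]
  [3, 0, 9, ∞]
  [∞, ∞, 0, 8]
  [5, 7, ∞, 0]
Closure =
  [0, ∞, ∞, ∞]
  [3, 0, 9, 17]
  [13, 15, 0, 8]
  [5, 7, 16, 0]

This is the Floyd-Warshall all-pairs shortest-path computation. For each intermediate vertex k = 0, 1, …, 3, update dist[i][j] ← min(dist[i][j], dist[i][k] + dist[k][j]). The final matrix gives, for each (i, j), the minimum total weight of any directed path from i to j (possibly empty when i = j).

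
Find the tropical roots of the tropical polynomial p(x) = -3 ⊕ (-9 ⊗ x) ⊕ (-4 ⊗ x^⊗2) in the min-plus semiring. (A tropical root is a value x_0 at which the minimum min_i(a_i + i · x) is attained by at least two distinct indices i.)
Roots: {-5, 6}

Each tropical root is a break point of the lower envelope of the lines y = a_i + i · x (there are 3 lines, with slopes 0, 1, ..., 2). Only the lines that attain the minimum somewhere contribute to roots; other lines are dominated. Here the surviving (envelope) indices are i = 2, i = 1, i = 0.
Intersections between consecutive envelope lines give the roots: for adjacent envelope indices i < j the intersection is x = (a_i − a_j) / (j − i). Reading off the sorted break points: {-5, 6}.
Verification: at each break x_0, at least two indices attain the minimum of min_i(a_i + i · x_0).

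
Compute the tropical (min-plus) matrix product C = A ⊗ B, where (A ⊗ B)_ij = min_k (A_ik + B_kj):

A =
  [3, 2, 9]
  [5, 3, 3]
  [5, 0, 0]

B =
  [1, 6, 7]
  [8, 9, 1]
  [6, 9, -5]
A ⊗ B =
  [4, 9, 3]
  [6, 11, -2]
  [6, 9, -5]

Apply the min-plus product entry-by-entry:
  C[0][0] = min over k of (A[0][0] + B[0][0] = 3 + 1 = 4, A[0][1] + B[1][0] = 2 + 8 = 10, A[0][2] + B[2][0] = 9 + 6 = 15) = 4 (attained at k = 0)
  C[0][1] = min over k of (A[0][0] + B[0][1] = 3 + 6 = 9, A[0][1] + B[1][1] = 2 + 9 = 11, A[0][2] + B[2][1] = 9 + 9 = 18) = 9 (attained at k = 0)
  C[0][2] = min over k of (A[0][0] + B[0][2] = 3 + 7 = 10, A[0][1] + B[1][2] = 2 + 1 = 3, A[0][2] + B[2][2] = 9 + -5 = 4) = 3 (attained at k = 1)
  C[1][0] = min over k of (A[1][0] + B[0][0] = 5 + 1 = 6, A[1][1] + B[1][0] = 3 + 8 = 11, A[1][2] + B[2][0] = 3 + 6 = 9) = 6 (attained at k = 0)
  C[1][1] = min over k of (A[1][0] + B[0][1] = 5 + 6 = 11, A[1][1] + B[1][1] = 3 + 9 = 12, A[1][2] + B[2][1] = 3 + 9 = 12) = 11 (attained at k = 0)
  C[1][2] = min over k of (A[1][0] + B[0][2] = 5 + 7 = 12, A[1][1] + B[1][2] = 3 + 1 = 4, A[1][2] + B[2][2] = 3 + -5 = -2) = -2 (attained at k = 2)
  C[2][0] = min over k of (A[2][0] + B[0][0] = 5 + 1 = 6, A[2][1] + B[1][0] = 0 + 8 = 8, A[2][2] + B[2][0] = 0 + 6 = 6) = 6 (attained at k = 0)
  C[2][1] = min over k of (A[2][0] + B[0][1] = 5 + 6 = 11, A[2][1] + B[1][1] = 0 + 9 = 9, A[2][2] + B[2][1] = 0 + 9 = 9) = 9 (attained at k = 1)
  C[2][2] = min over k of (A[2][0] + B[0][2] = 5 + 7 = 12, A[2][1] + B[1][2] = 0 + 1 = 1, A[2][2] + B[2][2] = 0 + -5 = -5) = -5 (attained at k = 2)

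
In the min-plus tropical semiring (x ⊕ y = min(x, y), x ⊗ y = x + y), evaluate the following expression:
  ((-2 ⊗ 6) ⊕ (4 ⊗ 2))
((-2 ⊗ 6) ⊕ (4 ⊗ 2)) = 4

Expand innermost to outermost. Recall ⊕ takes the minimum of its arguments and ⊗ takes their sum. Working out the expression ((-2 ⊗ 6) ⊕ (4 ⊗ 2)) gives 4.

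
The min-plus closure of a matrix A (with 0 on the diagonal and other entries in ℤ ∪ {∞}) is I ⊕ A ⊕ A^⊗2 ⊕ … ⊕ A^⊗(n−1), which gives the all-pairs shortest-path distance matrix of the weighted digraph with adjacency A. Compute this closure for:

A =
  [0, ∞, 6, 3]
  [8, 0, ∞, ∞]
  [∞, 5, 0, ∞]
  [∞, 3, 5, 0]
Closure =
  [0, 6, 6, 3]
  [8, 0, 14, 11]
  [13, 5, 0, 16]
  [11, 3, 5, 0]

This is the Floyd-Warshall all-pairs shortest-path computation. For each intermediate vertex k = 0, 1, …, 3, update dist[i][j] ← min(dist[i][j], dist[i][k] + dist[k][j]). The final matrix gives, for each (i, j), the minimum total weight of any directed path from i to j (possibly empty when i = j).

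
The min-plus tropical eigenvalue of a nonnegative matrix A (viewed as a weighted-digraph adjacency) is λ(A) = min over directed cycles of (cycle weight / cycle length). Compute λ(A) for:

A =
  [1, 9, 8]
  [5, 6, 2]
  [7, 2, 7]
λ(A) = 1

Enumerate directed cycles and compute their means (weight / length). Sample:
  cycle 0 → 0: weight = 1, length = 1, mean = 1/1 ≈ 1.000
  cycle 1 → 1: weight = 6, length = 1, mean = 6/1 ≈ 6.000
  cycle 2 → 2: weight = 7, length = 1, mean = 7/1 ≈ 7.000
  cycle 0 → 1 → 0: weight = 14, length = 2, mean = 14/2 ≈ 7.000
  cycle 0 → 2 → 0: weight = 15, length = 2, mean = 15/2 ≈ 7.500
  cycle 1 → 0 → 1: weight = 14, length = 2, mean = 14/2 ≈ 7.000
Minimum mean = 1.000, attained e.g. along the cycle 0 → 0 with weight 1 and length 1. So λ(A) = 1/1 = 1.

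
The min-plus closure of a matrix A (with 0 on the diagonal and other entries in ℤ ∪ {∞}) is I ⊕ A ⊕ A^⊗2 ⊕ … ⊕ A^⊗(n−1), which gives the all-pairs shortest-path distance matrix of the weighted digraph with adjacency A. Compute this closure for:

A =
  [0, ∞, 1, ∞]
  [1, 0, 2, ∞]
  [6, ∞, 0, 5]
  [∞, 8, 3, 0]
Closure =
  [0, 14, 1, 6]
  [1, 0, 2, 7]
  [6, 13, 0, 5]
  [9, 8, 3, 0]

This is the Floyd-Warshall all-pairs shortest-path computation. For each intermediate vertex k = 0, 1, …, 3, update dist[i][j] ← min(dist[i][j], dist[i][k] + dist[k][j]). The final matrix gives, for each (i, j), the minimum total weight of any directed path from i to j (possibly empty when i = j).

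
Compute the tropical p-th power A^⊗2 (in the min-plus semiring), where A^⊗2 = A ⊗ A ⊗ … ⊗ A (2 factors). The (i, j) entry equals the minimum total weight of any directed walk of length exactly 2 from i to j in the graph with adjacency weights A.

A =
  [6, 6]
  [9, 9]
A^⊗2 =
  [12, 12]
  [15, 15]

Each entry (A^⊗2)_ij equals the minimum over all length-2 walks i = v_0 → v_1 → … → v_2 = j of Σ_t A[v_t][v_{t+1}]. For example, for (i, j) = (0, 1) we minimise over 2 possible intermediate vertex sequences; the minimum is 12, attained along the walk 0 → 0 → 1.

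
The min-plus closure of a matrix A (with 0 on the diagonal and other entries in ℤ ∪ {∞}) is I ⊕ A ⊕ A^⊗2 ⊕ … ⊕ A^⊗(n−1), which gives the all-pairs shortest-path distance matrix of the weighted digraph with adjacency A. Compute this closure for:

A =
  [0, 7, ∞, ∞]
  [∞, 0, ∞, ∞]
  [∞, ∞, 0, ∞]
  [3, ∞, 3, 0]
Closure =
  [0, 7, ∞, ∞]
  [∞, 0, ∞, ∞]
  [∞, ∞, 0, ∞]
  [3, 10, 3, 0]

This is the Floyd-Warshall all-pairs shortest-path computation. For each intermediate vertex k = 0, 1, …, 3, update dist[i][j] ← min(dist[i][j], dist[i][k] + dist[k][j]). The final matrix gives, for each (i, j), the minimum total weight of any directed path from i to j (possibly empty when i = j).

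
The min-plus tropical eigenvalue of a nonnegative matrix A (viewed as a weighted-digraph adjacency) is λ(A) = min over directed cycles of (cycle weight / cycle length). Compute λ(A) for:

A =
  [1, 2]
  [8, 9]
λ(A) = 1

Enumerate directed cycles and compute their means (weight / length). Sample:
  cycle 0 → 0: weight = 1, length = 1, mean = 1/1 ≈ 1.000
  cycle 1 → 1: weight = 9, length = 1, mean = 9/1 ≈ 9.000
  cycle 0 → 1 → 0: weight = 10, length = 2, mean = 10/2 ≈ 5.000
  cycle 1 → 0 → 1: weight = 10, length = 2, mean = 10/2 ≈ 5.000
Minimum mean = 1.000, attained e.g. along the cycle 0 → 0 with weight 1 and length 1. So λ(A) = 1/1 = 1.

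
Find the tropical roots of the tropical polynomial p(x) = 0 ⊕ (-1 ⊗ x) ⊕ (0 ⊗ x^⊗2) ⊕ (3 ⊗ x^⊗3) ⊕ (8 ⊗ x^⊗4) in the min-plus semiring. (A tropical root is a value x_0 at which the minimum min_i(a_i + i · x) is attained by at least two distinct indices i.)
Roots: {-5, -3, -1, 1}

Each tropical root is a break point of the lower envelope of the lines y = a_i + i · x (there are 5 lines, with slopes 0, 1, ..., 4). Only the lines that attain the minimum somewhere contribute to roots; other lines are dominated. Here the surviving (envelope) indices are i = 4, i = 3, i = 2, i = 1, i = 0.
Intersections between consecutive envelope lines give the roots: for adjacent envelope indices i < j the intersection is x = (a_i − a_j) / (j − i). Reading off the sorted break points: {-5, -3, -1, 1}.
Verification: at each break x_0, at least two indices attain the minimum of min_i(a_i + i · x_0).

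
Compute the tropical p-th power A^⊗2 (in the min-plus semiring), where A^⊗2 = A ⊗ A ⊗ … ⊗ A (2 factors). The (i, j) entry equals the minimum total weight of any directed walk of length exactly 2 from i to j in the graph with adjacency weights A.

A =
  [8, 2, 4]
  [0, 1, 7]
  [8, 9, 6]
A^⊗2 =
  [2, 3, 9]
  [1, 2, 4]
  [9, 10, 12]

Each entry (A^⊗2)_ij equals the minimum over all length-2 walks i = v_0 → v_1 → … → v_2 = j of Σ_t A[v_t][v_{t+1}]. For example, for (i, j) = (0, 2) we minimise over 3 possible intermediate vertex sequences; the minimum is 9, attained along the walk 0 → 1 → 2.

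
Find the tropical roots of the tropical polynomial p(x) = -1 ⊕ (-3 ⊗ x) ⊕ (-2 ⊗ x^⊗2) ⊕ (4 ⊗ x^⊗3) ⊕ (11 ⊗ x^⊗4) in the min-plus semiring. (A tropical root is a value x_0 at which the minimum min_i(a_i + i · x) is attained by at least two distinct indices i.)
Roots: {-7, -6, -1, 2}

Each tropical root is a break point of the lower envelope of the lines y = a_i + i · x (there are 5 lines, with slopes 0, 1, ..., 4). Only the lines that attain the minimum somewhere contribute to roots; other lines are dominated. Here the surviving (envelope) indices are i = 4, i = 3, i = 2, i = 1, i = 0.
Intersections between consecutive envelope lines give the roots: for adjacent envelope indices i < j the intersection is x = (a_i − a_j) / (j − i). Reading off the sorted break points: {-7, -6, -1, 2}.
Verification: at each break x_0, at least two indices attain the minimum of min_i(a_i + i · x_0).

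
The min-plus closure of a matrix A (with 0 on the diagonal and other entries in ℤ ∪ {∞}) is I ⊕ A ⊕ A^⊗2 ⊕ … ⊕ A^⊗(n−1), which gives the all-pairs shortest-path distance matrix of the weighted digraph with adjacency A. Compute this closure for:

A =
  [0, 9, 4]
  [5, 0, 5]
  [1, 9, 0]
Closure =
  [0, 9, 4]
  [5, 0, 5]
  [1, 9, 0]

This is the Floyd-Warshall all-pairs shortest-path computation. For each intermediate vertex k = 0, 1, …, 2, update dist[i][j] ← min(dist[i][j], dist[i][k] + dist[k][j]). The final matrix gives, for each (i, j), the minimum total weight of any directed path from i to j (possibly empty when i = j).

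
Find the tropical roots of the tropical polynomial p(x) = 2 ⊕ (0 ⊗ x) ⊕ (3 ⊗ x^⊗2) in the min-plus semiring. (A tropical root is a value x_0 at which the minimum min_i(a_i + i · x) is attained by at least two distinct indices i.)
Roots: {-3, 2}

Each tropical root is a break point of the lower envelope of the lines y = a_i + i · x (there are 3 lines, with slopes 0, 1, ..., 2). Only the lines that attain the minimum somewhere contribute to roots; other lines are dominated. Here the surviving (envelope) indices are i = 2, i = 1, i = 0.
Intersections between consecutive envelope lines give the roots: for adjacent envelope indices i < j the intersection is x = (a_i − a_j) / (j − i). Reading off the sorted break points: {-3, 2}.
Verification: at each break x_0, at least two indices attain the minimum of min_i(a_i + i · x_0).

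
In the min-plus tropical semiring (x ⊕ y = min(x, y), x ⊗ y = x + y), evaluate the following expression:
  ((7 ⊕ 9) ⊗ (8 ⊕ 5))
((7 ⊕ 9) ⊗ (8 ⊕ 5)) = 12

Expand innermost to outermost. Recall ⊕ takes the minimum of its arguments and ⊗ takes their sum. Working out the expression ((7 ⊕ 9) ⊗ (8 ⊕ 5)) gives 12.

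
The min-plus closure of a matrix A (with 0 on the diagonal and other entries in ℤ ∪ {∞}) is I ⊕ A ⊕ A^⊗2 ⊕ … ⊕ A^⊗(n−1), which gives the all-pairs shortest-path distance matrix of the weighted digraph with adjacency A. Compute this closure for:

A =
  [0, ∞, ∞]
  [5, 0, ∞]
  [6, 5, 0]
Closure =
  [0, ∞, ∞]
  [5, 0, ∞]
  [6, 5, 0]

This is the Floyd-Warshall all-pairs shortest-path computation. For each intermediate vertex k = 0, 1, …, 2, update dist[i][j] ← min(dist[i][j], dist[i][k] + dist[k][j]). The final matrix gives, for each (i, j), the minimum total weight of any directed path from i to j (possibly empty when i = j).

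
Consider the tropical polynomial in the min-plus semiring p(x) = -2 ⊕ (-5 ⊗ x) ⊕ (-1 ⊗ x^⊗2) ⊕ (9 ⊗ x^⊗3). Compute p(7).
p(7) = -2

A tropical monomial a ⊗ x^⊗i evaluates to a + i · x. Evaluating each term at x = 7:
  Term 0 contributes -2 + 0 · 7 = -2
  Term 1 contributes -5 + 1 · 7 = 2
  Term 2 contributes -1 + 2 · 7 = 13
  Term 3 contributes 9 + 3 · 7 = 30
p(7) = ⊕ of these = min[-2, 2, 13, 30] = -2.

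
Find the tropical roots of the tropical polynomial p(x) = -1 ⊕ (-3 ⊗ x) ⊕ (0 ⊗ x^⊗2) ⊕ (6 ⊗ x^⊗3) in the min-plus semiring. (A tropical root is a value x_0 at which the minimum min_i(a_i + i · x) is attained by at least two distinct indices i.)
Roots: {-6, -3, 2}

Each tropical root is a break point of the lower envelope of the lines y = a_i + i · x (there are 4 lines, with slopes 0, 1, ..., 3). Only the lines that attain the minimum somewhere contribute to roots; other lines are dominated. Here the surviving (envelope) indices are i = 3, i = 2, i = 1, i = 0.
Intersections between consecutive envelope lines give the roots: for adjacent envelope indices i < j the intersection is x = (a_i − a_j) / (j − i). Reading off the sorted break points: {-6, -3, 2}.
Verification: at each break x_0, at least two indices attain the minimum of min_i(a_i + i · x_0).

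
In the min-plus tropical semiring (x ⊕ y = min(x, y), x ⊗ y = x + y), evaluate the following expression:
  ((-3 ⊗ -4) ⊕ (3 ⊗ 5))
((-3 ⊗ -4) ⊕ (3 ⊗ 5)) = -7

Expand innermost to outermost. Recall ⊕ takes the minimum of its arguments and ⊗ takes their sum. Working out the expression ((-3 ⊗ -4) ⊕ (3 ⊗ 5)) gives -7.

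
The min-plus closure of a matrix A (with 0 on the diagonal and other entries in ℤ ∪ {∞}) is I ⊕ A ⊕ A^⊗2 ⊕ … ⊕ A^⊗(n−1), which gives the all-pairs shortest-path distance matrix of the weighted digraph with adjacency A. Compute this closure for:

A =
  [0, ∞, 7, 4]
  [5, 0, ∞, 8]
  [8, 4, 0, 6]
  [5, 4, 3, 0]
Closure =
  [0, 8, 7, 4]
  [5, 0, 11, 8]
  [8, 4, 0, 6]
  [5, 4, 3, 0]

This is the Floyd-Warshall all-pairs shortest-path computation. For each intermediate vertex k = 0, 1, …, 3, update dist[i][j] ← min(dist[i][j], dist[i][k] + dist[k][j]). The final matrix gives, for each (i, j), the minimum total weight of any directed path from i to j (possibly empty when i = j).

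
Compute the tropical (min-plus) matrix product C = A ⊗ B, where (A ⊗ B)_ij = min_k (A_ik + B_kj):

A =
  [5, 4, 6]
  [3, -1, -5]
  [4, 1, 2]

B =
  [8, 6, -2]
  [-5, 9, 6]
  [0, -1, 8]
A ⊗ B =
  [-1, 5, 3]
  [-6, -6, 1]
  [-4, 1, 2]

Apply the min-plus product entry-by-entry:
  C[0][0] = min over k of (A[0][0] + B[0][0] = 5 + 8 = 13, A[0][1] + B[1][0] = 4 + -5 = -1, A[0][2] + B[2][0] = 6 + 0 = 6) = -1 (attained at k = 1)
  C[0][1] = min over k of (A[0][0] + B[0][1] = 5 + 6 = 11, A[0][1] + B[1][1] = 4 + 9 = 13, A[0][2] + B[2][1] = 6 + -1 = 5) = 5 (attained at k = 2)
  C[0][2] = min over k of (A[0][0] + B[0][2] = 5 + -2 = 3, A[0][1] + B[1][2] = 4 + 6 = 10, A[0][2] + B[2][2] = 6 + 8 = 14) = 3 (attained at k = 0)
  C[1][0] = min over k of (A[1][0] + B[0][0] = 3 + 8 = 11, A[1][1] + B[1][0] = -1 + -5 = -6, A[1][2] + B[2][0] = -5 + 0 = -5) = -6 (attained at k = 1)
  C[1][1] = min over k of (A[1][0] + B[0][1] = 3 + 6 = 9, A[1][1] + B[1][1] = -1 + 9 = 8, A[1][2] + B[2][1] = -5 + -1 = -6) = -6 (attained at k = 2)
  C[1][2] = min over k of (A[1][0] + B[0][2] = 3 + -2 = 1, A[1][1] + B[1][2] = -1 + 6 = 5, A[1][2] + B[2][2] = -5 + 8 = 3) = 1 (attained at k = 0)
  C[2][0] = min over k of (A[2][0] + B[0][0] = 4 + 8 = 12, A[2][1] + B[1][0] = 1 + -5 = -4, A[2][2] + B[2][0] = 2 + 0 = 2) = -4 (attained at k = 1)
  C[2][1] = min over k of (A[2][0] + B[0][1] = 4 + 6 = 10, A[2][1] + B[1][1] = 1 + 9 = 10, A[2][2] + B[2][1] = 2 + -1 = 1) = 1 (attained at k = 2)
  C[2][2] = min over k of (A[2][0] + B[0][2] = 4 + -2 = 2, A[2][1] + B[1][2] = 1 + 6 = 7, A[2][2] + B[2][2] = 2 + 8 = 10) = 2 (attained at k = 0)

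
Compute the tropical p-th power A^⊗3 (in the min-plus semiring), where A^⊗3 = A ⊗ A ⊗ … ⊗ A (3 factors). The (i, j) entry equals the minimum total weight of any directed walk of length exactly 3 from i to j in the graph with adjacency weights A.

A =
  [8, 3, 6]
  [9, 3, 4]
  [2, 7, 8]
A^⊗3 =
  [9, 9, 10]
  [9, 9, 10]
  [10, 8, 9]

Each entry (A^⊗3)_ij equals the minimum over all length-3 walks i = v_0 → v_1 → … → v_3 = j of Σ_t A[v_t][v_{t+1}]. For example, for (i, j) = (0, 2) we minimise over 9 possible intermediate vertex sequences; the minimum is 10, attained along the walk 0 → 1 → 1 → 2.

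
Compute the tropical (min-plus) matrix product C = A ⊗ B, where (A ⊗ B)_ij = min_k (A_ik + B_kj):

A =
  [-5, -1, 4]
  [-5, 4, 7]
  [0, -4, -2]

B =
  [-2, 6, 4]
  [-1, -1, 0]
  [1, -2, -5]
A ⊗ B =
  [-7, -2, -1]
  [-7, 1, -1]
  [-5, -5, -7]

Apply the min-plus product entry-by-entry:
  C[0][0] = min over k of (A[0][0] + B[0][0] = -5 + -2 = -7, A[0][1] + B[1][0] = -1 + -1 = -2, A[0][2] + B[2][0] = 4 + 1 = 5) = -7 (attained at k = 0)
  C[0][1] = min over k of (A[0][0] + B[0][1] = -5 + 6 = 1, A[0][1] + B[1][1] = -1 + -1 = -2, A[0][2] + B[2][1] = 4 + -2 = 2) = -2 (attained at k = 1)
  C[0][2] = min over k of (A[0][0] + B[0][2] = -5 + 4 = -1, A[0][1] + B[1][2] = -1 + 0 = -1, A[0][2] + B[2][2] = 4 + -5 = -1) = -1 (attained at k = 0)
  C[1][0] = min over k of (A[1][0] + B[0][0] = -5 + -2 = -7, A[1][1] + B[1][0] = 4 + -1 = 3, A[1][2] + B[2][0] = 7 + 1 = 8) = -7 (attained at k = 0)
  C[1][1] = min over k of (A[1][0] + B[0][1] = -5 + 6 = 1, A[1][1] + B[1][1] = 4 + -1 = 3, A[1][2] + B[2][1] = 7 + -2 = 5) = 1 (attained at k = 0)
  C[1][2] = min over k of (A[1][0] + B[0][2] = -5 + 4 = -1, A[1][1] + B[1][2] = 4 + 0 = 4, A[1][2] + B[2][2] = 7 + -5 = 2) = -1 (attained at k = 0)
  C[2][0] = min over k of (A[2][0] + B[0][0] = 0 + -2 = -2, A[2][1] + B[1][0] = -4 + -1 = -5, A[2][2] + B[2][0] = -2 + 1 = -1) = -5 (attained at k = 1)
  C[2][1] = min over k of (A[2][0] + B[0][1] = 0 + 6 = 6, A[2][1] + B[1][1] = -4 + -1 = -5, A[2][2] + B[2][1] = -2 + -2 = -4) = -5 (attained at k = 1)
  C[2][2] = min over k of (A[2][0] + B[0][2] = 0 + 4 = 4, A[2][1] + B[1][2] = -4 + 0 = -4, A[2][2] + B[2][2] = -2 + -5 = -7) = -7 (attained at k = 2)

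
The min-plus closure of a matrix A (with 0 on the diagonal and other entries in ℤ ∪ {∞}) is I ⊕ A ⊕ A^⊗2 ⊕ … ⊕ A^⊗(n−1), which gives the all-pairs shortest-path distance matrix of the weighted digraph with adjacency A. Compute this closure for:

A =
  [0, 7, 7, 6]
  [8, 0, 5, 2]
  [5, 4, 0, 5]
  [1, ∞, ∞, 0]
Closure =
  [0, 7, 7, 6]
  [3, 0, 5, 2]
  [5, 4, 0, 5]
  [1, 8, 8, 0]

This is the Floyd-Warshall all-pairs shortest-path computation. For each intermediate vertex k = 0, 1, …, 3, update dist[i][j] ← min(dist[i][j], dist[i][k] + dist[k][j]). The final matrix gives, for each (i, j), the minimum total weight of any directed path from i to j (possibly empty when i = j).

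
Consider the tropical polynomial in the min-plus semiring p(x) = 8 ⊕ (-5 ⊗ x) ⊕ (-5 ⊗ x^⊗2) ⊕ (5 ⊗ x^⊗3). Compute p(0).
p(0) = -5

A tropical monomial a ⊗ x^⊗i evaluates to a + i · x. Evaluating each term at x = 0:
  Term 0 contributes 8 + 0 · 0 = 8
  Term 1 contributes -5 + 1 · 0 = -5
  Term 2 contributes -5 + 2 · 0 = -5
  Term 3 contributes 5 + 3 · 0 = 5
p(0) = ⊕ of these = min[8, -5, -5, 5] = -5.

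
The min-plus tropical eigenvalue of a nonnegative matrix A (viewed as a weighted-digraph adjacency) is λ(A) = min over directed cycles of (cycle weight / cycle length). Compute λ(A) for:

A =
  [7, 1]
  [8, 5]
λ(A) = 9/2

Enumerate directed cycles and compute their means (weight / length). Sample:
  cycle 0 → 0: weight = 7, length = 1, mean = 7/1 ≈ 7.000
  cycle 1 → 1: weight = 5, length = 1, mean = 5/1 ≈ 5.000
  cycle 0 → 1 → 0: weight = 9, length = 2, mean = 9/2 ≈ 4.500
  cycle 1 → 0 → 1: weight = 9, length = 2, mean = 9/2 ≈ 4.500
Minimum mean = 4.500, attained e.g. along the cycle 0 → 1 → 0 with weight 9 and length 2. So λ(A) = 9/2 = 9/2.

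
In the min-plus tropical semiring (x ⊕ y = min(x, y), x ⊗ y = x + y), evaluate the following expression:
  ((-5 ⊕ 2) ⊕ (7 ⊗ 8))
((-5 ⊕ 2) ⊕ (7 ⊗ 8)) = -5

Expand innermost to outermost. Recall ⊕ takes the minimum of its arguments and ⊗ takes their sum. Working out the expression ((-5 ⊕ 2) ⊕ (7 ⊗ 8)) gives -5.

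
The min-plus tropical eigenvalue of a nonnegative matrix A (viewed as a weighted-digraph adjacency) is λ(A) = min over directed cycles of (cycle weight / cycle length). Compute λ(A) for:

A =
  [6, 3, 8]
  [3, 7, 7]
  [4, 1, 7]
λ(A) = 3

Enumerate directed cycles and compute their means (weight / length). Sample:
  cycle 0 → 0: weight = 6, length = 1, mean = 6/1 ≈ 6.000
  cycle 1 → 1: weight = 7, length = 1, mean = 7/1 ≈ 7.000
  cycle 2 → 2: weight = 7, length = 1, mean = 7/1 ≈ 7.000
  cycle 0 → 1 → 0: weight = 6, length = 2, mean = 6/2 ≈ 3.000
  cycle 0 → 2 → 0: weight = 12, length = 2, mean = 12/2 ≈ 6.000
  cycle 1 → 0 → 1: weight = 6, length = 2, mean = 6/2 ≈ 3.000
Minimum mean = 3.000, attained e.g. along the cycle 0 → 1 → 0 with weight 6 and length 2. So λ(A) = 6/2 = 3.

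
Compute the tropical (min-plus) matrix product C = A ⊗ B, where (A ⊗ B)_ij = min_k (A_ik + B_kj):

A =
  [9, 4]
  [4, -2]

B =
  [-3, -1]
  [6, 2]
A ⊗ B =
  [6, 6]
  [1, 0]

Apply the min-plus product entry-by-entry:
  C[0][0] = min over k of (A[0][0] + B[0][0] = 9 + -3 = 6, A[0][1] + B[1][0] = 4 + 6 = 10) = 6 (attained at k = 0)
  C[0][1] = min over k of (A[0][0] + B[0][1] = 9 + -1 = 8, A[0][1] + B[1][1] = 4 + 2 = 6) = 6 (attained at k = 1)
  C[1][0] = min over k of (A[1][0] + B[0][0] = 4 + -3 = 1, A[1][1] + B[1][0] = -2 + 6 = 4) = 1 (attained at k = 0)
  C[1][1] = min over k of (A[1][0] + B[0][1] = 4 + -1 = 3, A[1][1] + B[1][1] = -2 + 2 = 0) = 0 (attained at k = 1)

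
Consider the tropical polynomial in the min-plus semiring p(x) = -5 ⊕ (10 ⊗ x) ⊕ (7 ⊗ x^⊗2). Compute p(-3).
p(-3) = -5

A tropical monomial a ⊗ x^⊗i evaluates to a + i · x. Evaluating each term at x = -3:
  Term 0 contributes -5 + 0 · -3 = -5
  Term 1 contributes 10 + 1 · -3 = 7
  Term 2 contributes 7 + 2 · -3 = 1
p(-3) = ⊕ of these = min[-5, 7, 1] = -5.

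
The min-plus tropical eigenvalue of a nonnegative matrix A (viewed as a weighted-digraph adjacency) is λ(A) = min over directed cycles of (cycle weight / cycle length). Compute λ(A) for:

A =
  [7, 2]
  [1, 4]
λ(A) = 3/2

Enumerate directed cycles and compute their means (weight / length). Sample:
  cycle 0 → 0: weight = 7, length = 1, mean = 7/1 ≈ 7.000
  cycle 1 → 1: weight = 4, length = 1, mean = 4/1 ≈ 4.000
  cycle 0 → 1 → 0: weight = 3, length = 2, mean = 3/2 ≈ 1.500
  cycle 1 → 0 → 1: weight = 3, length = 2, mean = 3/2 ≈ 1.500
Minimum mean = 1.500, attained e.g. along the cycle 0 → 1 → 0 with weight 3 and length 2. So λ(A) = 3/2 = 3/2.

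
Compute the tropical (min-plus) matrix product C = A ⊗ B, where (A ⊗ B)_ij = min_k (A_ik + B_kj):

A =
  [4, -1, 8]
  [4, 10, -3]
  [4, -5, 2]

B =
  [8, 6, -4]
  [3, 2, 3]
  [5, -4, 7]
A ⊗ B =
  [2, 1, 0]
  [2, -7, 0]
  [-2, -3, -2]

Apply the min-plus product entry-by-entry:
  C[0][0] = min over k of (A[0][0] + B[0][0] = 4 + 8 = 12, A[0][1] + B[1][0] = -1 + 3 = 2, A[0][2] + B[2][0] = 8 + 5 = 13) = 2 (attained at k = 1)
  C[0][1] = min over k of (A[0][0] + B[0][1] = 4 + 6 = 10, A[0][1] + B[1][1] = -1 + 2 = 1, A[0][2] + B[2][1] = 8 + -4 = 4) = 1 (attained at k = 1)
  C[0][2] = min over k of (A[0][0] + B[0][2] = 4 + -4 = 0, A[0][1] + B[1][2] = -1 + 3 = 2, A[0][2] + B[2][2] = 8 + 7 = 15) = 0 (attained at k = 0)
  C[1][0] = min over k of (A[1][0] + B[0][0] = 4 + 8 = 12, A[1][1] + B[1][0] = 10 + 3 = 13, A[1][2] + B[2][0] = -3 + 5 = 2) = 2 (attained at k = 2)
  C[1][1] = min over k of (A[1][0] + B[0][1] = 4 + 6 = 10, A[1][1] + B[1][1] = 10 + 2 = 12, A[1][2] + B[2][1] = -3 + -4 = -7) = -7 (attained at k = 2)
  C[1][2] = min over k of (A[1][0] + B[0][2] = 4 + -4 = 0, A[1][1] + B[1][2] = 10 + 3 = 13, A[1][2] + B[2][2] = -3 + 7 = 4) = 0 (attained at k = 0)
  C[2][0] = min over k of (A[2][0] + B[0][0] = 4 + 8 = 12, A[2][1] + B[1][0] = -5 + 3 = -2, A[2][2] + B[2][0] = 2 + 5 = 7) = -2 (attained at k = 1)
  C[2][1] = min over k of (A[2][0] + B[0][1] = 4 + 6 = 10, A[2][1] + B[1][1] = -5 + 2 = -3, A[2][2] + B[2][1] = 2 + -4 = -2) = -3 (attained at k = 1)
  C[2][2] = min over k of (A[2][0] + B[0][2] = 4 + -4 = 0, A[2][1] + B[1][2] = -5 + 3 = -2, A[2][2] + B[2][2] = 2 + 7 = 9) = -2 (attained at k = 1)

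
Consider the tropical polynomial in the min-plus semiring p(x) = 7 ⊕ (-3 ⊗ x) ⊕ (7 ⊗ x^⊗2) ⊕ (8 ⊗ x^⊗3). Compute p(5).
p(5) = 2

A tropical monomial a ⊗ x^⊗i evaluates to a + i · x. Evaluating each term at x = 5:
  Term 0 contributes 7 + 0 · 5 = 7
  Term 1 contributes -3 + 1 · 5 = 2
  Term 2 contributes 7 + 2 · 5 = 17
  Term 3 contributes 8 + 3 · 5 = 23
p(5) = ⊕ of these = min[7, 2, 17, 23] = 2.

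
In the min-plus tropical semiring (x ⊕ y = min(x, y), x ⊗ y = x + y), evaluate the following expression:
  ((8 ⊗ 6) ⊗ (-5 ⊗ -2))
((8 ⊗ 6) ⊗ (-5 ⊗ -2)) = 7

Expand innermost to outermost. Recall ⊕ takes the minimum of its arguments and ⊗ takes their sum. Working out the expression ((8 ⊗ 6) ⊗ (-5 ⊗ -2)) gives 7.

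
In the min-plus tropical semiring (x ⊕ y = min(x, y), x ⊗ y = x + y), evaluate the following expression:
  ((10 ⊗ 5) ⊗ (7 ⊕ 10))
((10 ⊗ 5) ⊗ (7 ⊕ 10)) = 22

Expand innermost to outermost. Recall ⊕ takes the minimum of its arguments and ⊗ takes their sum. Working out the expression ((10 ⊗ 5) ⊗ (7 ⊕ 10)) gives 22.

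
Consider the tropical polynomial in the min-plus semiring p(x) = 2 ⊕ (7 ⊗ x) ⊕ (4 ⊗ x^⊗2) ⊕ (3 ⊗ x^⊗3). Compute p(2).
p(2) = 2

A tropical monomial a ⊗ x^⊗i evaluates to a + i · x. Evaluating each term at x = 2:
  Term 0 contributes 2 + 0 · 2 = 2
  Term 1 contributes 7 + 1 · 2 = 9
  Term 2 contributes 4 + 2 · 2 = 8
  Term 3 contributes 3 + 3 · 2 = 9
p(2) = ⊕ of these = min[2, 9, 8, 9] = 2.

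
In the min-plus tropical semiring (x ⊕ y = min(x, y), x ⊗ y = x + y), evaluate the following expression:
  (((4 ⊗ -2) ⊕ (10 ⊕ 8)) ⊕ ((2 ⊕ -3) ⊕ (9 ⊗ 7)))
(((4 ⊗ -2) ⊕ (10 ⊕ 8)) ⊕ ((2 ⊕ -3) ⊕ (9 ⊗ 7))) = -3

Expand innermost to outermost. Recall ⊕ takes the minimum of its arguments and ⊗ takes their sum. Working out the expression (((4 ⊗ -2) ⊕ (10 ⊕ 8)) ⊕ ((2 ⊕ -3) ⊕ (9 ⊗ 7))) gives -3.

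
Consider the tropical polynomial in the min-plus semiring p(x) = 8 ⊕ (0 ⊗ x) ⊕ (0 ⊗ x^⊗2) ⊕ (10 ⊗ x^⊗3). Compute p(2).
p(2) = 2

A tropical monomial a ⊗ x^⊗i evaluates to a + i · x. Evaluating each term at x = 2:
  Term 0 contributes 8 + 0 · 2 = 8
  Term 1 contributes 0 + 1 · 2 = 2
  Term 2 contributes 0 + 2 · 2 = 4
  Term 3 contributes 10 + 3 · 2 = 16
p(2) = ⊕ of these = min[8, 2, 4, 16] = 2.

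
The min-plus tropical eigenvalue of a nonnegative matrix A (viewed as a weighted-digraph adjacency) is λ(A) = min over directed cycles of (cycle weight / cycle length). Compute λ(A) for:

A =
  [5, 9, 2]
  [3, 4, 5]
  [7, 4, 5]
λ(A) = 3

Enumerate directed cycles and compute their means (weight / length). Sample:
  cycle 0 → 0: weight = 5, length = 1, mean = 5/1 ≈ 5.000
  cycle 1 → 1: weight = 4, length = 1, mean = 4/1 ≈ 4.000
  cycle 2 → 2: weight = 5, length = 1, mean = 5/1 ≈ 5.000
  cycle 0 → 1 → 0: weight = 12, length = 2, mean = 12/2 ≈ 6.000
  cycle 0 → 2 → 0: weight = 9, length = 2, mean = 9/2 ≈ 4.500
  cycle 1 → 0 → 1: weight = 12, length = 2, mean = 12/2 ≈ 6.000
Minimum mean = 3.000, attained e.g. along the cycle 0 → 2 → 1 → 0 with weight 9 and length 3. So λ(A) = 9/3 = 3.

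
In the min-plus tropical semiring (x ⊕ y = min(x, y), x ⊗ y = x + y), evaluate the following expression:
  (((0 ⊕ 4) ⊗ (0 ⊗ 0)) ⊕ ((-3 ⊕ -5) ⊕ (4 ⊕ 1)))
(((0 ⊕ 4) ⊗ (0 ⊗ 0)) ⊕ ((-3 ⊕ -5) ⊕ (4 ⊕ 1))) = -5

Expand innermost to outermost. Recall ⊕ takes the minimum of its arguments and ⊗ takes their sum. Working out the expression (((0 ⊕ 4) ⊗ (0 ⊗ 0)) ⊕ ((-3 ⊕ -5) ⊕ (4 ⊕ 1))) gives -5.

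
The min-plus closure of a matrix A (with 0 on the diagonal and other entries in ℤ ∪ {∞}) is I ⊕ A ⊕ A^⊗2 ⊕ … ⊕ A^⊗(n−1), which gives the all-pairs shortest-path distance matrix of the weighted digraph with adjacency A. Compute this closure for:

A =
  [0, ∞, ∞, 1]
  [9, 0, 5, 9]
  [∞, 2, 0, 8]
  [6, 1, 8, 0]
Closure =
  [0, 2, 7, 1]
  [9, 0, 5, 9]
  [11, 2, 0, 8]
  [6, 1, 6, 0]

This is the Floyd-Warshall all-pairs shortest-path computation. For each intermediate vertex k = 0, 1, …, 3, update dist[i][j] ← min(dist[i][j], dist[i][k] + dist[k][j]). The final matrix gives, for each (i, j), the minimum total weight of any directed path from i to j (possibly empty when i = j).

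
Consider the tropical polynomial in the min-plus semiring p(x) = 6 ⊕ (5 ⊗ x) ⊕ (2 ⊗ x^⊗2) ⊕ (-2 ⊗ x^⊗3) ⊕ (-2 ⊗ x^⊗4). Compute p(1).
p(1) = 1

A tropical monomial a ⊗ x^⊗i evaluates to a + i · x. Evaluating each term at x = 1:
  Term 0 contributes 6 + 0 · 1 = 6
  Term 1 contributes 5 + 1 · 1 = 6
  Term 2 contributes 2 + 2 · 1 = 4
  Term 3 contributes -2 + 3 · 1 = 1
  Term 4 contributes -2 + 4 · 1 = 2
p(1) = ⊕ of these = min[6, 6, 4, 1, 2] = 1.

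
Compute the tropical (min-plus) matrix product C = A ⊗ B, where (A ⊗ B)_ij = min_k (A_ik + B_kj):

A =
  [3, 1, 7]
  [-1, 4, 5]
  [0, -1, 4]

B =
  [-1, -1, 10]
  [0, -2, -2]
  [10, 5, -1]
A ⊗ B =
  [1, -1, -1]
  [-2, -2, 2]
  [-1, -3, -3]

Apply the min-plus product entry-by-entry:
  C[0][0] = min over k of (A[0][0] + B[0][0] = 3 + -1 = 2, A[0][1] + B[1][0] = 1 + 0 = 1, A[0][2] + B[2][0] = 7 + 10 = 17) = 1 (attained at k = 1)
  C[0][1] = min over k of (A[0][0] + B[0][1] = 3 + -1 = 2, A[0][1] + B[1][1] = 1 + -2 = -1, A[0][2] + B[2][1] = 7 + 5 = 12) = -1 (attained at k = 1)
  C[0][2] = min over k of (A[0][0] + B[0][2] = 3 + 10 = 13, A[0][1] + B[1][2] = 1 + -2 = -1, A[0][2] + B[2][2] = 7 + -1 = 6) = -1 (attained at k = 1)
  C[1][0] = min over k of (A[1][0] + B[0][0] = -1 + -1 = -2, A[1][1] + B[1][0] = 4 + 0 = 4, A[1][2] + B[2][0] = 5 + 10 = 15) = -2 (attained at k = 0)
  C[1][1] = min over k of (A[1][0] + B[0][1] = -1 + -1 = -2, A[1][1] + B[1][1] = 4 + -2 = 2, A[1][2] + B[2][1] = 5 + 5 = 10) = -2 (attained at k = 0)
  C[1][2] = min over k of (A[1][0] + B[0][2] = -1 + 10 = 9, A[1][1] + B[1][2] = 4 + -2 = 2, A[1][2] + B[2][2] = 5 + -1 = 4) = 2 (attained at k = 1)
  C[2][0] = min over k of (A[2][0] + B[0][0] = 0 + -1 = -1, A[2][1] + B[1][0] = -1 + 0 = -1, A[2][2] + B[2][0] = 4 + 10 = 14) = -1 (attained at k = 0)
  C[2][1] = min over k of (A[2][0] + B[0][1] = 0 + -1 = -1, A[2][1] + B[1][1] = -1 + -2 = -3, A[2][2] + B[2][1] = 4 + 5 = 9) = -3 (attained at k = 1)
  C[2][2] = min over k of (A[2][0] + B[0][2] = 0 + 10 = 10, A[2][1] + B[1][2] = -1 + -2 = -3, A[2][2] + B[2][2] = 4 + -1 = 3) = -3 (attained at k = 1)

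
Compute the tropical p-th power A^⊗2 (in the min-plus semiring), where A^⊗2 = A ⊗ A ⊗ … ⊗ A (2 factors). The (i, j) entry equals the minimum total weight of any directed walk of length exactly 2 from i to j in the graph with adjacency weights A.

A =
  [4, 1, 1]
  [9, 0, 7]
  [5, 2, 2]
A^⊗2 =
  [6, 1, 3]
  [9, 0, 7]
  [7, 2, 4]

Each entry (A^⊗2)_ij equals the minimum over all length-2 walks i = v_0 → v_1 → … → v_2 = j of Σ_t A[v_t][v_{t+1}]. For example, for (i, j) = (0, 2) we minimise over 3 possible intermediate vertex sequences; the minimum is 3, attained along the walk 0 → 2 → 2.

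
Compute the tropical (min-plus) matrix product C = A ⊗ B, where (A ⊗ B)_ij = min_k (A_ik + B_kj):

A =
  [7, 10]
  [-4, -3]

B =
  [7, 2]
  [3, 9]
A ⊗ B =
  [13, 9]
  [0, -2]

Apply the min-plus product entry-by-entry:
  C[0][0] = min over k of (A[0][0] + B[0][0] = 7 + 7 = 14, A[0][1] + B[1][0] = 10 + 3 = 13) = 13 (attained at k = 1)
  C[0][1] = min over k of (A[0][0] + B[0][1] = 7 + 2 = 9, A[0][1] + B[1][1] = 10 + 9 = 19) = 9 (attained at k = 0)
  C[1][0] = min over k of (A[1][0] + B[0][0] = -4 + 7 = 3, A[1][1] + B[1][0] = -3 + 3 = 0) = 0 (attained at k = 1)
  C[1][1] = min over k of (A[1][0] + B[0][1] = -4 + 2 = -2, A[1][1] + B[1][1] = -3 + 9 = 6) = -2 (attained at k = 0)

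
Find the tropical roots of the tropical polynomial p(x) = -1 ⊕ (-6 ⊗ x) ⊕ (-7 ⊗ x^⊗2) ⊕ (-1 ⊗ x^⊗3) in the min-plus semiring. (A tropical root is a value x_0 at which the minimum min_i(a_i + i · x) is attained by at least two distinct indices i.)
Roots: {-6, 1, 5}

Each tropical root is a break point of the lower envelope of the lines y = a_i + i · x (there are 4 lines, with slopes 0, 1, ..., 3). Only the lines that attain the minimum somewhere contribute to roots; other lines are dominated. Here the surviving (envelope) indices are i = 3, i = 2, i = 1, i = 0.
Intersections between consecutive envelope lines give the roots: for adjacent envelope indices i < j the intersection is x = (a_i − a_j) / (j − i). Reading off the sorted break points: {-6, 1, 5}.
Verification: at each break x_0, at least two indices attain the minimum of min_i(a_i + i · x_0).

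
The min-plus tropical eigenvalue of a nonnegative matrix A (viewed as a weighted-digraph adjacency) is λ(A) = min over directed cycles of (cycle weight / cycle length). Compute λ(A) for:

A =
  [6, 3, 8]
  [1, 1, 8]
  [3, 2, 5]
λ(A) = 1

Enumerate directed cycles and compute their means (weight / length). Sample:
  cycle 0 → 0: weight = 6, length = 1, mean = 6/1 ≈ 6.000
  cycle 1 → 1: weight = 1, length = 1, mean = 1/1 ≈ 1.000
  cycle 2 → 2: weight = 5, length = 1, mean = 5/1 ≈ 5.000
  cycle 0 → 1 → 0: weight = 4, length = 2, mean = 4/2 ≈ 2.000
  cycle 0 → 2 → 0: weight = 11, length = 2, mean = 11/2 ≈ 5.500
  cycle 1 → 0 → 1: weight = 4, length = 2, mean = 4/2 ≈ 2.000
Minimum mean = 1.000, attained e.g. along the cycle 1 → 1 with weight 1 and length 1. So λ(A) = 1/1 = 1.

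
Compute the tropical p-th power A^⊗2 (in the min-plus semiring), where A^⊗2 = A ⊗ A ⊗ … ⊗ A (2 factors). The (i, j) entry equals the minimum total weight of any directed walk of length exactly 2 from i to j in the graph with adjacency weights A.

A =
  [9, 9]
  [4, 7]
A^⊗2 =
  [13, 16]
  [11, 13]

Each entry (A^⊗2)_ij equals the minimum over all length-2 walks i = v_0 → v_1 → … → v_2 = j of Σ_t A[v_t][v_{t+1}]. For example, for (i, j) = (0, 1) we minimise over 2 possible intermediate vertex sequences; the minimum is 16, attained along the walk 0 → 1 → 1.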